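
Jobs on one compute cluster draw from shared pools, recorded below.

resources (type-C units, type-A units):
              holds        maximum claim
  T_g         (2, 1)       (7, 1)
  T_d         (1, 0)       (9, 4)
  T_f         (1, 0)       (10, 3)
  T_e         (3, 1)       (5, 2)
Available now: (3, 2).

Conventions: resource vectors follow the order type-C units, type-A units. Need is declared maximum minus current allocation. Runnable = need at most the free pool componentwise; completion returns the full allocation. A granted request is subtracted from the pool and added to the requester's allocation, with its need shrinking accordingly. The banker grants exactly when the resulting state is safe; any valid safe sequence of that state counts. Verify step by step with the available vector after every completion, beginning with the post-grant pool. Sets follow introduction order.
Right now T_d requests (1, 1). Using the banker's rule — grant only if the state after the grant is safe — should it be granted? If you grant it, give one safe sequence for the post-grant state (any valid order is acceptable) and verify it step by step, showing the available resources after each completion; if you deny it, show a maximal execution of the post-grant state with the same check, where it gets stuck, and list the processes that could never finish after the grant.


GRANT. The post-grant state is safe; one safe sequence: T_e, T_g, T_d, T_f.
Key observation: the transfer keeps a workable pool ((2, 1)); T_e starts the safe sequence.
Verifying the post-grant state step by step:
  pool = (2, 1)
  T_e: need (2, 1) fits (2, 1); releases (3, 1), pool now (5, 2)
  T_g: need (5, 0) fits (5, 2); releases (2, 1), pool now (7, 3)
  T_d: need (7, 3) fits (7, 3); releases (2, 1), pool now (9, 4)
  T_f: need (9, 3) fits (9, 4); releases (1, 0), pool now (10, 4)


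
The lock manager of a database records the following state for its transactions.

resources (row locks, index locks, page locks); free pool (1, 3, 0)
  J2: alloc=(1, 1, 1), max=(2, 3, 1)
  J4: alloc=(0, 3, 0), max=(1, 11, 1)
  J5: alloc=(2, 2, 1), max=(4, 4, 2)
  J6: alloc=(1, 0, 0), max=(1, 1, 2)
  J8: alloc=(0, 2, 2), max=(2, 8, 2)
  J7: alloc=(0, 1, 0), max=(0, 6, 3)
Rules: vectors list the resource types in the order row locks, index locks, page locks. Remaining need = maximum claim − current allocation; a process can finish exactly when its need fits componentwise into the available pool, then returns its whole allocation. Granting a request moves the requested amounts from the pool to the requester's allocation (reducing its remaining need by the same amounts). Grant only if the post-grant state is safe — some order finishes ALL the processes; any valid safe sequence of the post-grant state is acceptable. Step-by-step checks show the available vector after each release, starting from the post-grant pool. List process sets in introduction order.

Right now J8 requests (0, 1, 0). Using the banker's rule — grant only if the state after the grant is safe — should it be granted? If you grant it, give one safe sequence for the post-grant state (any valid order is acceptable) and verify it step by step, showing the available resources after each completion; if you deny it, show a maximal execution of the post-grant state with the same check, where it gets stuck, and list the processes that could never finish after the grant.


GRANT — the state after the grant stays safe, e.g. via J2, J5, J8, J7, J4, J6.
Key observation: after the grant the pool drops to (1, 2, 0), which still lets J2 finish first and unwind the rest.
Check on the post-grant state, step by step:
  pool = (1, 2, 0)
  J2: need (1, 2, 0) fits (1, 2, 0); releases (1, 1, 1), pool now (2, 3, 1)
  J5: need (2, 2, 1) fits (2, 3, 1); releases (2, 2, 1), pool now (4, 5, 2)
  J8: need (2, 5, 0) fits (4, 5, 2); releases (0, 3, 2), pool now (4, 8, 4)
  J7: need (0, 5, 3) fits (4, 8, 4); releases (0, 1, 0), pool now (4, 9, 4)
  J4: need (1, 8, 1) fits (4, 9, 4); releases (0, 3, 0), pool now (4, 12, 4)
  J6: need (0, 1, 2) fits (4, 12, 4); releases (1, 0, 0), pool now (5, 12, 4)


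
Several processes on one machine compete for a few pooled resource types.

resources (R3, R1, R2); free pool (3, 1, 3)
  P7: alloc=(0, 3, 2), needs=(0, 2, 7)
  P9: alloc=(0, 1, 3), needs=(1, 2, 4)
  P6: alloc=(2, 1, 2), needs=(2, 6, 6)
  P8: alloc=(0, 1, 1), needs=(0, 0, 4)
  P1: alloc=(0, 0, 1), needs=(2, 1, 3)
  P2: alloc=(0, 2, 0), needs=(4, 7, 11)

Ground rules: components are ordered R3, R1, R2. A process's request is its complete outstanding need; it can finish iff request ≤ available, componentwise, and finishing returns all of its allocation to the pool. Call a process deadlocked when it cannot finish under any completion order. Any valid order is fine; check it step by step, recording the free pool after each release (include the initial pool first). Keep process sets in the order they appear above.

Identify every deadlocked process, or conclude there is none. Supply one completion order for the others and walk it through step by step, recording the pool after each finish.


The deadlocked set is empty.
Key observation: P1 leads a chain of completions in which each release enables another process.
The rest can finish in the order P1, P8, P9, P7, P6, P2. Check, step by step:
  pool = (3, 1, 3)
  P1: need (2, 1, 3) fits (3, 1, 3); releases (0, 0, 1), pool now (3, 1, 4)
  P8: need (0, 0, 4) fits (3, 1, 4); releases (0, 1, 1), pool now (3, 2, 5)
  P9: need (1, 2, 4) fits (3, 2, 5); releases (0, 1, 3), pool now (3, 3, 8)
  P7: need (0, 2, 7) fits (3, 3, 8); releases (0, 3, 2), pool now (3, 6, 10)
  P6: need (2, 6, 6) fits (3, 6, 10); releases (2, 1, 2), pool now (5, 7, 12)
  P2: need (4, 7, 11) fits (5, 7, 12); releases (0, 2, 0), pool now (5, 9, 12)


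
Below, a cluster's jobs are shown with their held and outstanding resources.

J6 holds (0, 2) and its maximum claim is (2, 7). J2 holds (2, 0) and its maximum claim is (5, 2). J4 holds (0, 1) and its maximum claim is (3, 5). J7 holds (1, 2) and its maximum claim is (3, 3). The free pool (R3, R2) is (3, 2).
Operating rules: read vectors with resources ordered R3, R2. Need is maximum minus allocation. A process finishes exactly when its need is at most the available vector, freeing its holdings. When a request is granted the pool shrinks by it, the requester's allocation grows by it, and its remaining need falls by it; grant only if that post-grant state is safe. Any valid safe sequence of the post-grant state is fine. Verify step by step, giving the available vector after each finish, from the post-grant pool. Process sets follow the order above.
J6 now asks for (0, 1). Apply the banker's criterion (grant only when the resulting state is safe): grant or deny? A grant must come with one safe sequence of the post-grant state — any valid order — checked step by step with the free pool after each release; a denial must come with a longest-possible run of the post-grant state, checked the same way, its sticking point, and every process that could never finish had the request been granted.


DENY — the pretend-granted state is unsafe.
Key observation: R2 is the bottleneck — with J7, J2 done the pool holds (6, 3), short of every remaining need.
After a pretend grant, a maximal execution: J7, J2 — then nothing else fits. Verifying each step:
  pool = (3, 1)
  run J7 (needs (2, 1), free (3, 1)); after release of (1, 2) the pool is (4, 3)
  run J2 (needs (3, 2), free (4, 3)); after release of (2, 0) the pool is (6, 3)
  J6 still needs (2, 4) but only (6, 3) is free — short on R2
  J4 still needs (3, 4) but only (6, 3) is free — short on R2
Post-grant, the permanently blocked set is J6 and J4.


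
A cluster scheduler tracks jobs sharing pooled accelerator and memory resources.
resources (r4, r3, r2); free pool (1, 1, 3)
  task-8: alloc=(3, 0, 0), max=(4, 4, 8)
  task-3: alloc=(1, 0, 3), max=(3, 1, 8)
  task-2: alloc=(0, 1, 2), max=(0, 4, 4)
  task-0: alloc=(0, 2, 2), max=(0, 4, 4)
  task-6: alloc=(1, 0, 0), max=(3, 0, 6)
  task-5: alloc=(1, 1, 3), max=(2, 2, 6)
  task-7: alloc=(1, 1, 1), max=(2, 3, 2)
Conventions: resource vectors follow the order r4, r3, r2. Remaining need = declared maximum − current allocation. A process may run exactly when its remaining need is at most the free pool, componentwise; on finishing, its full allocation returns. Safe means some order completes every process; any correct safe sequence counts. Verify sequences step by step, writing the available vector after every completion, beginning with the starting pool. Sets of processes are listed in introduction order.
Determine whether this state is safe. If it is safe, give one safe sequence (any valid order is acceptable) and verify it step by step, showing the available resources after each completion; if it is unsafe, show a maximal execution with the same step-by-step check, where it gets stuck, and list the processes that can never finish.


SAFE. One safe sequence: task-5, task-6, task-7, task-3, task-2, task-8, task-0.
Key observation: the order's first zero-slack moment is task-5 ((1, 1, 3) needed, (1, 1, 3) free — a requested resource with nothing to spare).
Walking it through:
  pool = (1, 1, 3)
  task-5: need (1, 1, 3) fits (1, 1, 3); releases (1, 1, 3), pool now (2, 2, 6)
  task-6: need (2, 0, 6) fits (2, 2, 6); releases (1, 0, 0), pool now (3, 2, 6)
  task-7: need (1, 2, 1) fits (3, 2, 6); releases (1, 1, 1), pool now (4, 3, 7)
  task-3: need (2, 1, 5) fits (4, 3, 7); releases (1, 0, 3), pool now (5, 3, 10)
  task-2: need (0, 3, 2) fits (5, 3, 10); releases (0, 1, 2), pool now (5, 4, 12)
  task-8: need (1, 4, 8) fits (5, 4, 12); releases (3, 0, 0), pool now (8, 4, 12)
  task-0: need (0, 2, 2) fits (8, 4, 12); releases (0, 2, 2), pool now (8, 6, 14)


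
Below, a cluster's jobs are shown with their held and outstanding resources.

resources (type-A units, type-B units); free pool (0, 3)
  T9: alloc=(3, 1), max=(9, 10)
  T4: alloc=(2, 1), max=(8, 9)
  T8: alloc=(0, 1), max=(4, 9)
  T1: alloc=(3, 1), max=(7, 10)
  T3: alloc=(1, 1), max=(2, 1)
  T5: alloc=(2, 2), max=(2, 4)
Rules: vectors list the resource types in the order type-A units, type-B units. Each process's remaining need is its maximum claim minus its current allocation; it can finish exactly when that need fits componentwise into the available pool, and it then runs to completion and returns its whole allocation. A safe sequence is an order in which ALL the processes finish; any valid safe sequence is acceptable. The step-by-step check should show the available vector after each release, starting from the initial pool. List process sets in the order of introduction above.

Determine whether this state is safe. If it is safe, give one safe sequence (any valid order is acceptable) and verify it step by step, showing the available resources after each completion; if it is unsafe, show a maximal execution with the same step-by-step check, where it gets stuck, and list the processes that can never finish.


UNSAFE.
Key observation: even finishing T5, T3 leaves just (3, 6) free — too little type-A units for any of the remaining processes.
The run T5, T3 cannot be extended any further. Step-by-step check:
  pool = (0, 3)
  T5: need (0, 2) fits (0, 3); releases (2, 2), pool now (2, 5)
  T3: need (1, 0) fits (2, 5); releases (1, 1), pool now (3, 6)
  T9 still needs (6, 9) but only (3, 6) is free — short on type-A units and type-B units
  T4 still needs (6, 8) but only (3, 6) is free — short on type-A units and type-B units
  T8 still needs (4, 8) but only (3, 6) is free — short on type-A units and type-B units
  T1 still needs (4, 9) but only (3, 6) is free — short on type-A units and type-B units
Never able to finish: T9, T4, T8 and T1.


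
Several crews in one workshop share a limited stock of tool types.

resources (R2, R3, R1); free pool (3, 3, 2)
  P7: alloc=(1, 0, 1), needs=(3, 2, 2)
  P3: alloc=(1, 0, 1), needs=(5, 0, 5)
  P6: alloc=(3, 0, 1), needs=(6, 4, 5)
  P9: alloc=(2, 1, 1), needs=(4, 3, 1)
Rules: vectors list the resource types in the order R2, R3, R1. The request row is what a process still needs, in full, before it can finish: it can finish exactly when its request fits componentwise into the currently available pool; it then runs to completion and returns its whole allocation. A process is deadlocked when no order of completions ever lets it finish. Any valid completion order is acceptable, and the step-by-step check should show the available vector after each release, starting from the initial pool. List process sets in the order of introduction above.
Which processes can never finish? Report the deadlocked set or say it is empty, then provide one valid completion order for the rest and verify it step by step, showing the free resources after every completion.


Deadlocked: P3 and P6.
Key observation: the pool after P7, P9 is (6, 4, 4); every surviving request exceeds it in R1, so progress ends there.
The rest can finish in the order P7, P9. Walking it through:
  pool = (3, 3, 2)
  P7 needs (3, 2, 2) <= (3, 3, 2) -> finishes; pool += (1, 0, 1) = (4, 3, 3)
  P9 needs (4, 3, 1) <= (4, 3, 3) -> finishes; pool += (2, 1, 1) = (6, 4, 4)
None of the blocked processes ever fits:
  blocked: P3 wants (5, 0, 5), pool (6, 4, 4) — not enough R1
  blocked: P6 wants (6, 4, 5), pool (6, 4, 4) — not enough R1


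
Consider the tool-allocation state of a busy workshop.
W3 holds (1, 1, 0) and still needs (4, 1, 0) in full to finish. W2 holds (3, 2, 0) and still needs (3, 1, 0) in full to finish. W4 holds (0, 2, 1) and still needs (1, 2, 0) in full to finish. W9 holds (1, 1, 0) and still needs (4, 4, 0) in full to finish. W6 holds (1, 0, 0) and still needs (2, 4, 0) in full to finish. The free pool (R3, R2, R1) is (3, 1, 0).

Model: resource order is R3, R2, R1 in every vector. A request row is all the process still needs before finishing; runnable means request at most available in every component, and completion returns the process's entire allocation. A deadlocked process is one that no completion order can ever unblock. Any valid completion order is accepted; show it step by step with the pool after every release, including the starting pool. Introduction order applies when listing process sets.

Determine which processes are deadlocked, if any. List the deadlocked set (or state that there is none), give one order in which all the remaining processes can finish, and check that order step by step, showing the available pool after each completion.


The deadlocked set is empty.
Key observation: W2 fits the free pool immediately, and its release cascades until everyone finishes.
A valid finishing order for the others: W2, W4, W3, W6, W9. Walking it through:
  pool = (3, 1, 0)
  W2 needs (3, 1, 0) <= (3, 1, 0) -> finishes; pool += (3, 2, 0) = (6, 3, 0)
  W4 needs (1, 2, 0) <= (6, 3, 0) -> finishes; pool += (0, 2, 1) = (6, 5, 1)
  W3 needs (4, 1, 0) <= (6, 5, 1) -> finishes; pool += (1, 1, 0) = (7, 6, 1)
  W6 needs (2, 4, 0) <= (7, 6, 1) -> finishes; pool += (1, 0, 0) = (8, 6, 1)
  W9 needs (4, 4, 0) <= (8, 6, 1) -> finishes; pool += (1, 1, 0) = (9, 7, 1)


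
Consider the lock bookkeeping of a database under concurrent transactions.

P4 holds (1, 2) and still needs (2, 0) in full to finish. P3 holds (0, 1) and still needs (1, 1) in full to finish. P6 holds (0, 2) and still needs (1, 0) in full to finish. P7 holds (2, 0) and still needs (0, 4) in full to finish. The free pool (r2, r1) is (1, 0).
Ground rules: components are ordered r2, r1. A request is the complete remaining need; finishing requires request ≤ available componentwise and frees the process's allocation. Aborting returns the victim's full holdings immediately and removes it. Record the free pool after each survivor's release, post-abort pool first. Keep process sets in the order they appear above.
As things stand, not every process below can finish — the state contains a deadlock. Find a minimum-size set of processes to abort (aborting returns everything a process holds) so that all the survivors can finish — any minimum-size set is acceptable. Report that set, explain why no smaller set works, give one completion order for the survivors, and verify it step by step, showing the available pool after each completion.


Minimum abort set: P4.
Key observation: P7 had no path to completion before; after the abort of P4 ((1, 2) returned), step 2 is where it fits.
Minimality: the empty abort set fails — the state is deadlocked as it stands.
Survivors finish in the order: P6, P7, P3. Walking it through (pool after the aborts first):
  pool = (2, 2)
  P6 needs (1, 0) <= (2, 2) -> finishes; pool += (0, 2) = (2, 4)
  P7 needs (0, 4) <= (2, 4) -> finishes; pool += (2, 0) = (4, 4)
  P3 needs (1, 1) <= (4, 4) -> finishes; pool += (0, 1) = (4, 5)


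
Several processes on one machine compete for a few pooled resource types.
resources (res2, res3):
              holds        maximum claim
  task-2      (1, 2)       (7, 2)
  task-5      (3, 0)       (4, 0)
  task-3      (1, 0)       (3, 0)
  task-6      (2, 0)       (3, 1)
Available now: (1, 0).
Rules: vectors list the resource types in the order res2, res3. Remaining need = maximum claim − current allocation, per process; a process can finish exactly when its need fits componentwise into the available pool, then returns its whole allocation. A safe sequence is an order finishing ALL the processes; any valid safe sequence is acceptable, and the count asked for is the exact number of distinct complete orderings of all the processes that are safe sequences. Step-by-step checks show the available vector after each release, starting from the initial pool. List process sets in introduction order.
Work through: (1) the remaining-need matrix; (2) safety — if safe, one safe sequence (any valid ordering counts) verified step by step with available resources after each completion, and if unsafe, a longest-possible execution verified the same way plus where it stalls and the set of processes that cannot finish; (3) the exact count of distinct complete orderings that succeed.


(1) Need matrix, components ordered res2, res3:
  task-2: (6, 0)
  task-5: (1, 0)
  task-3: (2, 0)
  task-6: (1, 1)
(2) UNSAFE — no complete ordering exists.
Key observation: after task-5, task-3 the pool peaks at (5, 0), and each blocked process is short somewhere: task-2 on res2; task-6 on res3.
The run task-5, task-3 cannot be extended any further. Step-by-step check:
  pool = (1, 0)
  task-5: need (1, 0) fits (1, 0); releases (3, 0), pool now (4, 0)
  task-3: need (2, 0) fits (4, 0); releases (1, 0), pool now (5, 0)
  task-2 still needs (6, 0) but only (5, 0) is free — short on res2
  task-6 still needs (1, 1) but only (5, 0) is free — short on res3
Permanently blocked: task-2 and task-6.
(3) Exactly 0 of the possible complete orderings are safe sequences.


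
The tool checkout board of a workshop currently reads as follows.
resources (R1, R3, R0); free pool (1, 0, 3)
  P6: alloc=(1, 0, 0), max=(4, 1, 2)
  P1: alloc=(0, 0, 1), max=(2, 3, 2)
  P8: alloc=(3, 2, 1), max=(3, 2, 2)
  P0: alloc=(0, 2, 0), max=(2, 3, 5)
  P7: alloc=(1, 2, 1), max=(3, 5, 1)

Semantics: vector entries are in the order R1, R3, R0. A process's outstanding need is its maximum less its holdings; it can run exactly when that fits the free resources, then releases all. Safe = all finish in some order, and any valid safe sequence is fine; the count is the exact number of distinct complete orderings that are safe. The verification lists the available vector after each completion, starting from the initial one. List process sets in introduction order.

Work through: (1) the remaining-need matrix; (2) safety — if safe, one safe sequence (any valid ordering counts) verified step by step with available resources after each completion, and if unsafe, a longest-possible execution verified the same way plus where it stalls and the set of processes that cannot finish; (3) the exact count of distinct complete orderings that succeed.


(1) Need matrix, components ordered R1, R3, R0:
  P6: (3, 1, 2)
  P1: (2, 3, 1)
  P8: (0, 0, 1)
  P0: (2, 1, 5)
  P7: (2, 3, 0)
(2) The state is UNSAFE.
Key observation: after P8, P6 the pool peaks at (5, 2, 4), and each blocked process is short somewhere: P1 on R3; P0 on R0; P7 on R3.
The run P8, P6 cannot be extended any further. Walking it through:
  pool = (1, 0, 3)
  P8: need (0, 0, 1) fits (1, 0, 3); releases (3, 2, 1), pool now (4, 2, 4)
  P6: need (3, 1, 2) fits (4, 2, 4); releases (1, 0, 0), pool now (5, 2, 4)
  blocked: P1 wants (2, 3, 1), pool (5, 2, 4) — not enough R3
  blocked: P0 wants (2, 1, 5), pool (5, 2, 4) — not enough R0
  blocked: P7 wants (2, 3, 0), pool (5, 2, 4) — not enough R3
Never able to finish: P1, P0 and P7.
(3) Precisely 0 of the possible complete orderings are safe sequences.


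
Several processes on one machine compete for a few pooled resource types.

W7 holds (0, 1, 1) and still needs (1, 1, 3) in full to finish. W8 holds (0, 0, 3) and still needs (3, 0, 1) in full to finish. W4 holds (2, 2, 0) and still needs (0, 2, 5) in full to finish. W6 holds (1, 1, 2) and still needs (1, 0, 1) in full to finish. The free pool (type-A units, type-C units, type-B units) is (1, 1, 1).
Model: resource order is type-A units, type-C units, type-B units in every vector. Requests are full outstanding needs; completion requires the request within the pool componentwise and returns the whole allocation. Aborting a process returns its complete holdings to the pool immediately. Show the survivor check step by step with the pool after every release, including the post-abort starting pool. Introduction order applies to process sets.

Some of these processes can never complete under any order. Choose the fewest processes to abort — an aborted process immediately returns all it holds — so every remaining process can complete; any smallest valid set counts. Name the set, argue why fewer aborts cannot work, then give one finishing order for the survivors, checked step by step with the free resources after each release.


The answer: abort W4.
Key observation: W8 was stuck for good until W4 gave back (2, 2, 0); in the order shown it finishes at step 1.
No smaller set exists: with zero aborts the deadlock remains.
Survivors finish in the order: W8, W7, W6. Walking it through (pool after the aborts first):
  pool = (3, 3, 1)
  W8 needs (3, 0, 1) <= (3, 3, 1) -> finishes; pool += (0, 0, 3) = (3, 3, 4)
  W7 needs (1, 1, 3) <= (3, 3, 4) -> finishes; pool += (0, 1, 1) = (3, 4, 5)
  W6 needs (1, 0, 1) <= (3, 4, 5) -> finishes; pool += (1, 1, 2) = (4, 5, 7)


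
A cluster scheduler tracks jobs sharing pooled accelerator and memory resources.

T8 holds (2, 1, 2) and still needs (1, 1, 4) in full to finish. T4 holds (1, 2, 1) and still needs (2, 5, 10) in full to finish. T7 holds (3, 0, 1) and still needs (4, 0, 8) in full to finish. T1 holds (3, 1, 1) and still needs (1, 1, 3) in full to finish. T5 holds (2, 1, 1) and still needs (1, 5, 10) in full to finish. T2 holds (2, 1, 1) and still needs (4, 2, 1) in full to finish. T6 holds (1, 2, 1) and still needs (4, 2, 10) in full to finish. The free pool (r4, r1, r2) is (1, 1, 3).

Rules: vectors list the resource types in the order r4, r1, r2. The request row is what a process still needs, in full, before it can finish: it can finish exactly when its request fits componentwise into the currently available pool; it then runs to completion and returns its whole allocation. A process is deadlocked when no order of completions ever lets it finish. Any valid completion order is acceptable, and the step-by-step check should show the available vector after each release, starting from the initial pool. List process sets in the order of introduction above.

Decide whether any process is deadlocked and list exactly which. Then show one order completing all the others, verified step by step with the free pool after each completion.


Deadlocked: T4, T7, T5 and T6.
Key observation: the wall is r2: completing T1, T8, T2 brings the pool only to (8, 4, 7), and all the rest need more.
The rest can finish in the order T1, T8, T2. Step-by-step check:
  pool = (1, 1, 3)
  run T1 (needs (1, 1, 3), free (1, 1, 3)); after release of (3, 1, 1) the pool is (4, 2, 4)
  run T8 (needs (1, 1, 4), free (4, 2, 4)); after release of (2, 1, 2) the pool is (6, 3, 6)
  run T2 (needs (4, 2, 1), free (6, 3, 6)); after release of (2, 1, 1) the pool is (8, 4, 7)
The stuck group stays short no matter what:
  T4 cannot run: need (2, 5, 10) vs free (8, 4, 7) (insufficient r1 and r2)
  T7 cannot run: need (4, 0, 8) vs free (8, 4, 7) (insufficient r2)
  T5 cannot run: need (1, 5, 10) vs free (8, 4, 7) (insufficient r1 and r2)
  T6 cannot run: need (4, 2, 10) vs free (8, 4, 7) (insufficient r2)


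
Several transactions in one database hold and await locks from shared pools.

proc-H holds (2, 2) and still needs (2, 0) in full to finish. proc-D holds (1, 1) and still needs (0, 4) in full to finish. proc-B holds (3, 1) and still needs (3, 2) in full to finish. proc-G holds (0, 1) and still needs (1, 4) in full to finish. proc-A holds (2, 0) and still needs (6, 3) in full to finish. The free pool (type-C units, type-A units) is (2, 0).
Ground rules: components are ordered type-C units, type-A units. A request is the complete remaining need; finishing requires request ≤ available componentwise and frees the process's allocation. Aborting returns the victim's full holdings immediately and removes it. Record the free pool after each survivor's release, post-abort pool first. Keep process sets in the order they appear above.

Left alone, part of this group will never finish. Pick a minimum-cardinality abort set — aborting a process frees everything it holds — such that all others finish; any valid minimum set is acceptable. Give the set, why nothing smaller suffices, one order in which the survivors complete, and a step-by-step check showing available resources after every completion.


Abort proc-G.
Key observation: before aborting proc-G, proc-D was permanently blocked — no order could ever run it; afterwards it completes at step 3.
Why nothing smaller works: aborting no one leaves the state deadlocked as given.
Survivors finish in the order: proc-H, proc-B, proc-D, proc-A. Walking it through (pool after the aborts first):
  pool = (2, 1)
  proc-H needs (2, 0) <= (2, 1) -> finishes; pool += (2, 2) = (4, 3)
  proc-B needs (3, 2) <= (4, 3) -> finishes; pool += (3, 1) = (7, 4)
  proc-D needs (0, 4) <= (7, 4) -> finishes; pool += (1, 1) = (8, 5)
  proc-A needs (6, 3) <= (8, 5) -> finishes; pool += (2, 0) = (10, 5)


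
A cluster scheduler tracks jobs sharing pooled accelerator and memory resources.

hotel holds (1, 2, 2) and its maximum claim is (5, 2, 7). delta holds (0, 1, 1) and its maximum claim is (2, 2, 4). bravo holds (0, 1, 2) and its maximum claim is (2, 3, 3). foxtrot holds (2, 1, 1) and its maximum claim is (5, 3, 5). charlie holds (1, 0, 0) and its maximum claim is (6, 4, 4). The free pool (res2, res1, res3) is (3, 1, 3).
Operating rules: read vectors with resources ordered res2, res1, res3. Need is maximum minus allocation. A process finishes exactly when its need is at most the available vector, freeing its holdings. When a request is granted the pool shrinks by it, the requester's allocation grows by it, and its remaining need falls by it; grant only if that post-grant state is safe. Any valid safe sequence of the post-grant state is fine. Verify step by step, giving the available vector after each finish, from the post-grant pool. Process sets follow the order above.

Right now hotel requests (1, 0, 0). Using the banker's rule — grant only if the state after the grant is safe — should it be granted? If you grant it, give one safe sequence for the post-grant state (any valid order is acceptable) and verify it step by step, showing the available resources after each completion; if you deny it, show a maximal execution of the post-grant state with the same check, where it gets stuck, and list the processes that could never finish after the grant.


DENY — the pretend-granted state is unsafe.
Key observation: after delta, bravo complete, (2, 3, 6) is the best the pool ever gets, yet each leftover process wants more res2.
After a pretend grant, a maximal execution: delta, bravo — then nothing else fits. Check, step by step:
  pool = (2, 1, 3)
  run delta (needs (2, 1, 3), free (2, 1, 3)); after release of (0, 1, 1) the pool is (2, 2, 4)
  run bravo (needs (2, 2, 1), free (2, 2, 4)); after release of (0, 1, 2) the pool is (2, 3, 6)
  hotel still needs (3, 0, 5) but only (2, 3, 6) is free — short on res2
  foxtrot still needs (3, 2, 4) but only (2, 3, 6) is free — short on res2
  charlie still needs (5, 4, 4) but only (2, 3, 6) is free — short on res2 and res1
Processes that could never finish after the grant: hotel, foxtrot and charlie.


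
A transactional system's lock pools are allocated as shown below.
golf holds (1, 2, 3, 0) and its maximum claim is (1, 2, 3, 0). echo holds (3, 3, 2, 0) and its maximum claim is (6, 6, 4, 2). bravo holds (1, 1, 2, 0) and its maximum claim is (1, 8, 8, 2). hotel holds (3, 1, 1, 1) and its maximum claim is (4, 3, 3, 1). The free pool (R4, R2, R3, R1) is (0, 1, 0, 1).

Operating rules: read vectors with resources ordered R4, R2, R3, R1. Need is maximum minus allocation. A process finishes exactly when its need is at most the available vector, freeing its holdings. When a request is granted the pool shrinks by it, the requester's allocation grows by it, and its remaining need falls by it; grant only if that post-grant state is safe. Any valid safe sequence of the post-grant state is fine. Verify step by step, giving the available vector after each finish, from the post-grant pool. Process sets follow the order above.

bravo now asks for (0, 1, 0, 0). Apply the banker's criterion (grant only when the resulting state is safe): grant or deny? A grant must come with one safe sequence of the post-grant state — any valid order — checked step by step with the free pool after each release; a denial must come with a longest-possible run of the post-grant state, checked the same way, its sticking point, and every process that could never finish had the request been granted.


GRANT. The post-grant state is safe; one safe sequence: golf, hotel, echo, bravo.
Key observation: with (0, 0, 0, 1) left after the transfer, golf can run at once — the state stays safe.
Check on the post-grant state, step by step:
  pool = (0, 0, 0, 1)
  golf: need (0, 0, 0, 0) fits (0, 0, 0, 1); releases (1, 2, 3, 0), pool now (1, 2, 3, 1)
  hotel: need (1, 2, 2, 0) fits (1, 2, 3, 1); releases (3, 1, 1, 1), pool now (4, 3, 4, 2)
  echo: need (3, 3, 2, 2) fits (4, 3, 4, 2); releases (3, 3, 2, 0), pool now (7, 6, 6, 2)
  bravo: need (0, 6, 6, 2) fits (7, 6, 6, 2); releases (1, 2, 2, 0), pool now (8, 8, 8, 2)


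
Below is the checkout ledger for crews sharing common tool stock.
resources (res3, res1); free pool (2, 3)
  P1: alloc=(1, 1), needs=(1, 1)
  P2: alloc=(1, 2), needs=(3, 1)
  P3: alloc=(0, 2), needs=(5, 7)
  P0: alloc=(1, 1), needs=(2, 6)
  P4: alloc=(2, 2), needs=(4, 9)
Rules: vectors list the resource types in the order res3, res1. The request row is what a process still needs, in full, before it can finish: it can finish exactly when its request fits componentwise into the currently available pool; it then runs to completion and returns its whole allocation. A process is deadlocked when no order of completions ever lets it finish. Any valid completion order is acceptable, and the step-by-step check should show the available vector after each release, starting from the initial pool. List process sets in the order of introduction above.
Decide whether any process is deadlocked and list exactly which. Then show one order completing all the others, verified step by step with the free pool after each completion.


The deadlocked set is empty.
Key observation: P1 fits the free pool immediately, and its release cascades until everyone finishes.
The rest can finish in the order P1, P2, P0, P3, P4. Walking it through:
  pool = (2, 3)
  P1: need (1, 1) fits (2, 3); releases (1, 1), pool now (3, 4)
  P2: need (3, 1) fits (3, 4); releases (1, 2), pool now (4, 6)
  P0: need (2, 6) fits (4, 6); releases (1, 1), pool now (5, 7)
  P3: need (5, 7) fits (5, 7); releases (0, 2), pool now (5, 9)
  P4: need (4, 9) fits (5, 9); releases (2, 2), pool now (7, 11)


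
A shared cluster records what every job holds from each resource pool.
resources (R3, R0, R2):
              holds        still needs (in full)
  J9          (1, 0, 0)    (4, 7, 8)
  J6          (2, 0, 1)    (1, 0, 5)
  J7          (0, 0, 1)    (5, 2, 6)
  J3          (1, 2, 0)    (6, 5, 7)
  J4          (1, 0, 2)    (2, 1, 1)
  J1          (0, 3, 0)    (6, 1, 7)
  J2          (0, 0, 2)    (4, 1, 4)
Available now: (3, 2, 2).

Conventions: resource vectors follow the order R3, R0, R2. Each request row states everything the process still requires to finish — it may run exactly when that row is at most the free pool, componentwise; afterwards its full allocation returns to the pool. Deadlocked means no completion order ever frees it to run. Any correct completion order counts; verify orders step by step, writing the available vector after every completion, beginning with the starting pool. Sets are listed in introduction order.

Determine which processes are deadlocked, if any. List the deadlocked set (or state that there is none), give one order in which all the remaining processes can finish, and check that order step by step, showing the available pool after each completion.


Nothing here is deadlocked.
Key observation: the pool covers J4 at once, and every later process fits after earlier releases.
One completion order for the rest: J4, J2, J6, J7, J1, J3, J9. Walking it through:
  pool = (3, 2, 2)
  run J4 (needs (2, 1, 1), free (3, 2, 2)); after release of (1, 0, 2) the pool is (4, 2, 4)
  run J2 (needs (4, 1, 4), free (4, 2, 4)); after release of (0, 0, 2) the pool is (4, 2, 6)
  run J6 (needs (1, 0, 5), free (4, 2, 6)); after release of (2, 0, 1) the pool is (6, 2, 7)
  run J7 (needs (5, 2, 6), free (6, 2, 7)); after release of (0, 0, 1) the pool is (6, 2, 8)
  run J1 (needs (6, 1, 7), free (6, 2, 8)); after release of (0, 3, 0) the pool is (6, 5, 8)
  run J3 (needs (6, 5, 7), free (6, 5, 8)); after release of (1, 2, 0) the pool is (7, 7, 8)
  run J9 (needs (4, 7, 8), free (7, 7, 8)); after release of (1, 0, 0) the pool is (8, 7, 8)


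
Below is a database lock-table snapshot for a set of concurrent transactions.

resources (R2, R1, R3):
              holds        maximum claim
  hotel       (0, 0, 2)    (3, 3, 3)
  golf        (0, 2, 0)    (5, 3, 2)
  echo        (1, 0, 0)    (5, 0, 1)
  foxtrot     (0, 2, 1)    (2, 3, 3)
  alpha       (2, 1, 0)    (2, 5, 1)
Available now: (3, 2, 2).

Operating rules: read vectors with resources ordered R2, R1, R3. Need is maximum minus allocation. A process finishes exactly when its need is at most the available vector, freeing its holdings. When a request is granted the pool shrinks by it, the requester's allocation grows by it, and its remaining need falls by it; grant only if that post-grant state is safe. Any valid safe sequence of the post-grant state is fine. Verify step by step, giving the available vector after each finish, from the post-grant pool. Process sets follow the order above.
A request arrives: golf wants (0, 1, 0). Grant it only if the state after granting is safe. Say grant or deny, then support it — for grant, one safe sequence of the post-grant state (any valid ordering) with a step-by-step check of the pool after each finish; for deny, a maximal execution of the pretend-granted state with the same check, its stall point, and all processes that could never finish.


DENY — the pretend-granted state is unsafe.
Key observation: after foxtrot, hotel the pool peaks at (3, 3, 5), and each blocked process is short somewhere: golf on R2; echo on R2; alpha on R1.
On the post-grant state, foxtrot, hotel is a maximal run — nothing extends it. Check, step by step:
  pool = (3, 1, 2)
  run foxtrot (needs (2, 1, 2), free (3, 1, 2)); after release of (0, 2, 1) the pool is (3, 3, 3)
  run hotel (needs (3, 3, 1), free (3, 3, 3)); after release of (0, 0, 2) the pool is (3, 3, 5)
  golf cannot run: need (5, 0, 2) vs free (3, 3, 5) (insufficient R2)
  echo cannot run: need (4, 0, 1) vs free (3, 3, 5) (insufficient R2)
  alpha cannot run: need (0, 4, 1) vs free (3, 3, 5) (insufficient R1)
Had the request been granted, golf, echo and alpha could never finish.


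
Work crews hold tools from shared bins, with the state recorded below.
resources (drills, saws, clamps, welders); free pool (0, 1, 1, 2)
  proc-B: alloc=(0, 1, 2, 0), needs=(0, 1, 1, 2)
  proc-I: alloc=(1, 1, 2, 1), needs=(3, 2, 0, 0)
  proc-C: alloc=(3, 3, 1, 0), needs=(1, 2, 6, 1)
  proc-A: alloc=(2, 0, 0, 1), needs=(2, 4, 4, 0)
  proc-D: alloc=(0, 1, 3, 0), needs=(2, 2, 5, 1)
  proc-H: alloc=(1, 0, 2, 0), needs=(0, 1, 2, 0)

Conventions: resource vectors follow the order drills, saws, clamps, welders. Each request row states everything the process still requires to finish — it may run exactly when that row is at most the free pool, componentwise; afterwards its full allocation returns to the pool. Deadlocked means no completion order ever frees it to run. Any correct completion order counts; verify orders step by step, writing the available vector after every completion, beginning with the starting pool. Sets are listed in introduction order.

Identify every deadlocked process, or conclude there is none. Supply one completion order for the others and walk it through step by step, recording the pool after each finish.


Deadlocked set: proc-I, proc-C, proc-A and proc-D.
Key observation: after proc-B, proc-H the pool peaks at (1, 2, 5, 2), and each blocked process is short somewhere: proc-I on drills; proc-C on clamps; proc-A on drills, saws; proc-D on drills.
The rest can finish in the order proc-B, proc-H. Verifying each step:
  pool = (0, 1, 1, 2)
  proc-B: need (0, 1, 1, 2) fits (0, 1, 1, 2); releases (0, 1, 2, 0), pool now (0, 2, 3, 2)
  proc-H: need (0, 1, 2, 0) fits (0, 2, 3, 2); releases (1, 0, 2, 0), pool now (1, 2, 5, 2)
The blocked processes can never fit:
  proc-I still needs (3, 2, 0, 0) but only (1, 2, 5, 2) is free — short on drills
  proc-C still needs (1, 2, 6, 1) but only (1, 2, 5, 2) is free — short on clamps
  proc-A still needs (2, 4, 4, 0) but only (1, 2, 5, 2) is free — short on drills and saws
  proc-D still needs (2, 2, 5, 1) but only (1, 2, 5, 2) is free — short on drills


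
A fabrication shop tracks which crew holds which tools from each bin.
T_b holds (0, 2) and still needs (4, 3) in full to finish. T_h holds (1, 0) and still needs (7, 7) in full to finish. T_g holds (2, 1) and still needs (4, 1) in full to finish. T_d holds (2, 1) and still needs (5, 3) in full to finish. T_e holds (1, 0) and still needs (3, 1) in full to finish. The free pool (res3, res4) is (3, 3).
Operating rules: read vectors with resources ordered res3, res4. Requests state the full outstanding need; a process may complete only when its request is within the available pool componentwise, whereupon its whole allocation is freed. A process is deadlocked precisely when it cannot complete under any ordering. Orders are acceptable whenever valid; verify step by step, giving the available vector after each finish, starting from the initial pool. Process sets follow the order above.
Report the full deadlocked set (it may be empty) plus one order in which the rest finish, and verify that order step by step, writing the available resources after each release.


Nothing here is deadlocked.
Key observation: there is always a runnable process — T_e first — so the state unwinds completely.
One completion order for the rest: T_e, T_b, T_g, T_d, T_h. Walking it through:
  pool = (3, 3)
  T_e: need (3, 1) fits (3, 3); releases (1, 0), pool now (4, 3)
  T_b: need (4, 3) fits (4, 3); releases (0, 2), pool now (4, 5)
  T_g: need (4, 1) fits (4, 5); releases (2, 1), pool now (6, 6)
  T_d: need (5, 3) fits (6, 6); releases (2, 1), pool now (8, 7)
  T_h: need (7, 7) fits (8, 7); releases (1, 0), pool now (9, 7)


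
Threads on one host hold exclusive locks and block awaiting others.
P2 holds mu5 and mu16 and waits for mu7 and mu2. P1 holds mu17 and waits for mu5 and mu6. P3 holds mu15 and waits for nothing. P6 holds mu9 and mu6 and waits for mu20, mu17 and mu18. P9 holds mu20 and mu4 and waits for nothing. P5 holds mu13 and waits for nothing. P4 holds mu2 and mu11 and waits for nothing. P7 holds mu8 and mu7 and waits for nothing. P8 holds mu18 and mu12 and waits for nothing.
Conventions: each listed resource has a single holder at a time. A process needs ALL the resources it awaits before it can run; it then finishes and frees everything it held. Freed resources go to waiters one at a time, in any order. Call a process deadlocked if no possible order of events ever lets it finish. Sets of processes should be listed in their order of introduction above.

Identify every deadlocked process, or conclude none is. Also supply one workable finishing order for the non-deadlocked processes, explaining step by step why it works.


Deadlocked: P1 and P6.
Key observation: the knot is the closed ring of waits P1 -> P6 -> P1; no other process is dragged down with it.
A valid finishing order for the others: P9, P8, P7, P3, P4, P2, P5.
Walking it through:
  P9 waits on nothing -> runs at once and releases mu20 and mu4
  P8 waits on nothing -> runs at once and releases mu18 and mu12
  P7 waits on nothing -> runs at once and releases mu8 and mu7
  P3 waits on nothing -> runs at once and releases mu15
  P4 waits on nothing -> runs at once and releases mu2 and mu11
  P2: everything it awaited (mu7 and mu2) is free; runs, freeing mu5 and mu16
  P5 waits on nothing -> runs at once and releases mu13
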